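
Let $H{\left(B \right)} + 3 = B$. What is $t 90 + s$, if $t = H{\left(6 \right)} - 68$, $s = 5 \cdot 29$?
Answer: $-5705$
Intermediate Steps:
$s = 145$
$H{\left(B \right)} = -3 + B$
$t = -65$ ($t = \left(-3 + 6\right) - 68 = 3 - 68 = -65$)
$t 90 + s = \left(-65\right) 90 + 145 = -5850 + 145 = -5705$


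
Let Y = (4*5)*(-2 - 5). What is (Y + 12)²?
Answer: 16384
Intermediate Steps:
Y = -140 (Y = 20*(-7) = -140)
(Y + 12)² = (-140 + 12)² = (-128)² = 16384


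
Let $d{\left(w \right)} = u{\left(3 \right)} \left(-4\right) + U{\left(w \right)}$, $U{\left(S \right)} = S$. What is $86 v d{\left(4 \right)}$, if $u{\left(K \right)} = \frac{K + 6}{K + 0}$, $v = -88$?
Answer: $60544$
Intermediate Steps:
$u{\left(K \right)} = \frac{6 + K}{K}$
$d{\left(w \right)} = -12 + w$ ($d{\left(w \right)} = \frac{6 + 3}{3} \left(-4\right) + w = \frac{1}{3} \cdot 9 \left(-4\right) + w = 3 \left(-4\right) + w = -12 + w$)
$86 v d{\left(4 \right)} = 86 \left(-88\right) \left(-12 + 4\right) = \left(-7568\right) \left(-8\right) = 60544$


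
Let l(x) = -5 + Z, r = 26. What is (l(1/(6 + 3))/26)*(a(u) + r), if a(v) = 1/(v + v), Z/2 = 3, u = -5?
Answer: 259/260 ≈ 0.99615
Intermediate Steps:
Z = 6 (Z = 2*3 = 6)
l(x) = 1 (l(x) = -5 + 6 = 1)
a(v) = 1/(2*v)
(l(1/(6 + 3))/26)*(a(u) + r) = (1/26)*((½)/(-5) + 26) = (1*(1/26))*((½)*(-⅕) + 26) = (-⅒ + 26)/26 = (1/26)*(259/10) = 259/260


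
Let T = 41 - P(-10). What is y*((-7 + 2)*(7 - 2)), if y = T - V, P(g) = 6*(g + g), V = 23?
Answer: -3450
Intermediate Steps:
P(g) = 12*g (P(g) = 6*(2*g) = 12*g)
T = 161 (T = 41 - 12*(-10) = 41 - 1*(-120) = 41 + 120 = 161)
y = 138 (y = 161 - 1*23 = 161 - 23 = 138)
y*((-7 + 2)*(7 - 2)) = 138*((-7 + 2)*(7 - 2)) = 138*(-5*5) = 138*(-25) = -3450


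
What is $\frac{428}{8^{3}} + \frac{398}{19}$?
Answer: $\frac{52977}{2432} \approx 21.783$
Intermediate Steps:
$\frac{428}{8^{3}} + \frac{398}{19} = \frac{428}{512} + 398 \cdot \frac{1}{19} = 428 \cdot \frac{1}{512} + \frac{398}{19} = \frac{107}{128} + \frac{398}{19} = \frac{52977}{2432}$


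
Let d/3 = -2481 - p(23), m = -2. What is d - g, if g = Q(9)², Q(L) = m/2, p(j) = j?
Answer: -7513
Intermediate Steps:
Q(L) = -1 (Q(L) = -2/2 = -2*½ = -1)
d = -7512 (d = 3*(-2481 - 1*23) = 3*(-2481 - 23) = 3*(-2504) = -7512)
g = 1 (g = (-1)² = 1)
d - g = -7512 - 1*1 = -7512 - 1 = -7513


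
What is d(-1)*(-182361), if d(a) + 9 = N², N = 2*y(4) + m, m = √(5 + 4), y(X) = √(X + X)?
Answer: -5835552 - 4376664*√2 ≈ -1.2025e+7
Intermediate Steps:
y(X) = √2*√X (y(X) = √(2*X) = √2*√X)
m = 3 (m = √9 = 3)
N = 3 + 4*√2 (N = 2*(√2*√4) + 3 = 2*(√2*2) + 3 = 2*(2*√2) + 3 = 4*√2 + 3 = 3 + 4*√2 ≈ 8.6569)
d(a) = -9 + (3 + 4*√2)²
d(-1)*(-182361) = (32 + 24*√2)*(-182361) = -5835552 - 4376664*√2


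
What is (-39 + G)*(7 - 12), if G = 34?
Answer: 25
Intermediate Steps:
(-39 + G)*(7 - 12) = (-39 + 34)*(7 - 12) = -5*(-5) = 25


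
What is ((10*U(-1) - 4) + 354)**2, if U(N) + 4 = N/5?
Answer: 94864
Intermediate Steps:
U(N) = -4 + N/5
((10*U(-1) - 4) + 354)**2 = ((10*(-4 + (1/5)*(-1)) - 4) + 354)**2 = ((10*(-4 - 1/5) - 4) + 354)**2 = ((10*(-21/5) - 4) + 354)**2 = ((-42 - 4) + 354)**2 = (-46 + 354)**2 = 308**2 = 94864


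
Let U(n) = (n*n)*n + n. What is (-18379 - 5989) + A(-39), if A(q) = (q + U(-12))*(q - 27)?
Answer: 93046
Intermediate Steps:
U(n) = n + n³ (U(n) = n²*n + n = n³ + n = n + n³)
A(q) = (-1740 + q)*(-27 + q) (A(q) = (q + (-12 + (-12)³))*(q - 27) = (q + (-12 - 1728))*(-27 + q) = (q - 1740)*(-27 + q) = (-1740 + q)*(-27 + q))
(-18379 - 5989) + A(-39) = (-18379 - 5989) + (46980 + (-39)² - 1767*(-39)) = -24368 + (46980 + 1521 + 68913) = -24368 + 117414 = 93046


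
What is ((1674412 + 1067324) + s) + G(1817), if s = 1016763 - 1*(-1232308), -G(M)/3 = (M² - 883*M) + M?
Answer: -105878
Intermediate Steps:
G(M) = -3*M² + 2646*M (G(M) = -3*((M² - 883*M) + M) = -3*(M² - 882*M) = -3*M² + 2646*M)
s = 2249071 (s = 1016763 + 1232308 = 2249071)
((1674412 + 1067324) + s) + G(1817) = ((1674412 + 1067324) + 2249071) + 3*1817*(882 - 1*1817) = (2741736 + 2249071) + 3*1817*(882 - 1817) = 4990807 + 3*1817*(-935) = 4990807 - 5096685 = -105878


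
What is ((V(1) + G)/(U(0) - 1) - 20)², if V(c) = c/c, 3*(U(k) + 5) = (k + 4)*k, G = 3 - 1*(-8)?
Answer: 484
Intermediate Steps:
G = 11 (G = 3 + 8 = 11)
U(k) = -5 + k*(4 + k)/3 (U(k) = -5 + ((k + 4)*k)/3 = -5 + ((4 + k)*k)/3 = -5 + (k*(4 + k))/3 = -5 + k*(4 + k)/3)
V(c) = 1
((V(1) + G)/(U(0) - 1) - 20)² = ((1 + 11)/((-5 + (⅓)*0² + (4/3)*0) - 1) - 20)² = (12/((-5 + (⅓)*0 + 0) - 1) - 20)² = (12/((-5 + 0 + 0) - 1) - 20)² = (12/(-5 - 1) - 20)² = (12/(-6) - 20)² = (12*(-⅙) - 20)² = (-2 - 20)² = (-22)² = 484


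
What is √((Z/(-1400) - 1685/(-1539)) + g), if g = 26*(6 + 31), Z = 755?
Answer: √551663319830/23940 ≈ 31.025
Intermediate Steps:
g = 962 (g = 26*37 = 962)
√((Z/(-1400) - 1685/(-1539)) + g) = √((755/(-1400) - 1685/(-1539)) + 962) = √((755*(-1/1400) - 1685*(-1/1539)) + 962) = √((-151/280 + 1685/1539) + 962) = √(239411/430920 + 962) = √(414784451/430920) = √551663319830/23940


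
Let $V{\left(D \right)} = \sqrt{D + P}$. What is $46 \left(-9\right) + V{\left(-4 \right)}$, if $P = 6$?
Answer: $-414 + \sqrt{2} \approx -412.59$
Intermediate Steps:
$V{\left(D \right)} = \sqrt{6 + D}$ ($V{\left(D \right)} = \sqrt{D + 6} = \sqrt{6 + D}$)
$46 \left(-9\right) + V{\left(-4 \right)} = 46 \left(-9\right) + \sqrt{6 - 4} = -414 + \sqrt{2}$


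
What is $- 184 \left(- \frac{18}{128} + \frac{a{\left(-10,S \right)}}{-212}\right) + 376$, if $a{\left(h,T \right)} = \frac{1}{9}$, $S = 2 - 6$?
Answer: $\frac{1533923}{3816} \approx 401.97$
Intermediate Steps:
$S = -4$ ($S = 2 - 6 = -4$)
$a{\left(h,T \right)} = \frac{1}{9}$
$- 184 \left(- \frac{18}{128} + \frac{a{\left(-10,S \right)}}{-212}\right) + 376 = - 184 \left(- \frac{18}{128} + \frac{1}{9 \left(-212\right)}\right) + 376 = - 184 \left(\left(-18\right) \frac{1}{128} + \frac{1}{9} \left(- \frac{1}{212}\right)\right) + 376 = - 184 \left(- \frac{9}{64} - \frac{1}{1908}\right) + 376 = \left(-184\right) \left(- \frac{4309}{30528}\right) + 376 = \frac{99107}{3816} + 376 = \frac{1533923}{3816}$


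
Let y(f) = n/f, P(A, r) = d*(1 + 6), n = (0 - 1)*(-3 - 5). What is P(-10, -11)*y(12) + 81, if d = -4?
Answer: 187/3 ≈ 62.333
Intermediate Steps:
n = 8 (n = -1*(-8) = 8)
P(A, r) = -28 (P(A, r) = -4*(1 + 6) = -4*7 = -28)
y(f) = 8/f
P(-10, -11)*y(12) + 81 = -224/12 + 81 = -28*⅔ + 81 = -56/3 + 81 = 187/3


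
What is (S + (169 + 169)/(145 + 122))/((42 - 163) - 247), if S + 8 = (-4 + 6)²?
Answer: 365/49128 ≈ 0.0074296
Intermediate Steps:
S = -4 (S = -8 + (-4 + 6)² = -8 + 2² = -8 + 4 = -4)
(S + (169 + 169)/(145 + 122))/((42 - 163) - 247) = (-4 + (169 + 169)/(145 + 122))/((42 - 163) - 247) = (-4 + 338/267)/(-121 - 247) = (-4 + 338*(1/267))/(-368) = (-4 + 338/267)*(-1/368) = -730/267*(-1/368) = 365/49128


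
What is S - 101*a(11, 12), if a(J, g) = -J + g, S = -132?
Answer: -233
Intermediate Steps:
a(J, g) = g - J
S - 101*a(11, 12) = -132 - 101*(12 - 1*11) = -132 - 101*(12 - 11) = -132 - 101*1 = -132 - 101 = -233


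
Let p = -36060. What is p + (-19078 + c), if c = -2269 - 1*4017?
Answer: -61424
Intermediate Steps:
c = -6286 (c = -2269 - 4017 = -6286)
p + (-19078 + c) = -36060 + (-19078 - 6286) = -36060 - 25364 = -61424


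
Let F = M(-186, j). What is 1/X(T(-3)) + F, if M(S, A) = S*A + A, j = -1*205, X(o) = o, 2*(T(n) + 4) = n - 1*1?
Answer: 227549/6 ≈ 37925.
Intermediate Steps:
T(n) = -9/2 + n/2 (T(n) = -4 + (n - 1*1)/2 = -4 + (n - 1)/2 = -4 + (-1 + n)/2 = -4 + (-1/2 + n/2) = -9/2 + n/2)
j = -205
M(S, A) = A + A*S (M(S, A) = A*S + A = A + A*S)
F = 37925 (F = -205*(1 - 186) = -205*(-185) = 37925)
1/X(T(-3)) + F = 1/(-9/2 + (1/2)*(-3)) + 37925 = 1/(-9/2 - 3/2) + 37925 = 1/(-6) + 37925 = -1/6 + 37925 = 227549/6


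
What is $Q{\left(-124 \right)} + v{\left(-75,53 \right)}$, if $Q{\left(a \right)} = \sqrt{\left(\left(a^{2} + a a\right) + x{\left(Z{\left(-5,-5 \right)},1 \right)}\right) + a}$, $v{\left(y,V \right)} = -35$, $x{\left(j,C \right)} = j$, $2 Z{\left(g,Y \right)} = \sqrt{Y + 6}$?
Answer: $-35 + \frac{\sqrt{122514}}{2} \approx 140.01$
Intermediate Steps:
$Z{\left(g,Y \right)} = \frac{\sqrt{6 + Y}}{2}$ ($Z{\left(g,Y \right)} = \frac{\sqrt{Y + 6}}{2} = \frac{\sqrt{6 + Y}}{2}$)
$Q{\left(a \right)} = \sqrt{\frac{1}{2} + a + 2 a^{2}}$ ($Q{\left(a \right)} = \sqrt{\left(\left(a^{2} + a a\right) + \frac{\sqrt{6 - 5}}{2}\right) + a} = \sqrt{\left(\left(a^{2} + a^{2}\right) + \frac{\sqrt{1}}{2}\right) + a} = \sqrt{\left(2 a^{2} + \frac{1}{2} \cdot 1\right) + a} = \sqrt{\left(2 a^{2} + \frac{1}{2}\right) + a} = \sqrt{\left(\frac{1}{2} + 2 a^{2}\right) + a} = \sqrt{\frac{1}{2} + a + 2 a^{2}}$)
$Q{\left(-124 \right)} + v{\left(-75,53 \right)} = \frac{\sqrt{2 + 4 \left(-124\right) + 8 \left(-124\right)^{2}}}{2} - 35 = \frac{\sqrt{2 - 496 + 8 \cdot 15376}}{2} - 35 = \frac{\sqrt{2 - 496 + 123008}}{2} - 35 = \frac{\sqrt{122514}}{2} - 35 = -35 + \frac{\sqrt{122514}}{2}$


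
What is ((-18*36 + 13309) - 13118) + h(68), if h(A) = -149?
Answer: -606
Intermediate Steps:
((-18*36 + 13309) - 13118) + h(68) = ((-18*36 + 13309) - 13118) - 149 = ((-648 + 13309) - 13118) - 149 = (12661 - 13118) - 149 = -457 - 149 = -606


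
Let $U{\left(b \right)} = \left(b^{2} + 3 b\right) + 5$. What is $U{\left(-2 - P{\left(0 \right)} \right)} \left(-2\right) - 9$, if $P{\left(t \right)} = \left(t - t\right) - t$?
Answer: $-15$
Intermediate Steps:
$P{\left(t \right)} = - t$ ($P{\left(t \right)} = 0 - t = - t$)
$U{\left(b \right)} = 5 + b^{2} + 3 b$
$U{\left(-2 - P{\left(0 \right)} \right)} \left(-2\right) - 9 = \left(5 + \left(-2 - \left(-1\right) 0\right)^{2} + 3 \left(-2 - \left(-1\right) 0\right)\right) \left(-2\right) - 9 = \left(5 + \left(-2 - 0\right)^{2} + 3 \left(-2 - 0\right)\right) \left(-2\right) - 9 = \left(5 + \left(-2 + 0\right)^{2} + 3 \left(-2 + 0\right)\right) \left(-2\right) - 9 = \left(5 + \left(-2\right)^{2} + 3 \left(-2\right)\right) \left(-2\right) - 9 = \left(5 + 4 - 6\right) \left(-2\right) - 9 = 3 \left(-2\right) - 9 = -6 - 9 = -15$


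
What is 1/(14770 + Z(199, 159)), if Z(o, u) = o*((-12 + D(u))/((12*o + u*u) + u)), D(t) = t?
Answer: 9276/137016271 ≈ 6.7700e-5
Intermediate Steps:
Z(o, u) = o*(-12 + u)/(u + u² + 12*o) (Z(o, u) = o*((-12 + u)/((12*o + u*u) + u)) = o*((-12 + u)/((12*o + u²) + u)) = o*((-12 + u)/((u² + 12*o) + u)) = o*((-12 + u)/(u + u² + 12*o)) = o*(-12 + u)/(u + u² + 12*o))
1/(14770 + Z(199, 159)) = 1/(14770 + 199*(-12 + 159)/(159 + 159² + 12*199)) = 1/(14770 + 199*147/(159 + 25281 + 2388)) = 1/(14770 + 199*147/27828) = 1/(14770 + 199*(1/27828)*147) = 1/(14770 + 9751/9276) = 1/(137016271/9276) = 9276/137016271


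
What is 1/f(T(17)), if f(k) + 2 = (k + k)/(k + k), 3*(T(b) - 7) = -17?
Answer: -1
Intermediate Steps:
T(b) = 4/3 (T(b) = 7 + (⅓)*(-17) = 7 - 17/3 = 4/3)
f(k) = -1 (f(k) = -2 + (k + k)/(k + k) = -2 + (2*k)/((2*k)) = -2 + (2*k)*(1/(2*k)) = -2 + 1 = -1)
1/f(T(17)) = 1/(-1) = -1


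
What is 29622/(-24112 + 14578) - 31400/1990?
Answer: -5971923/316211 ≈ -18.886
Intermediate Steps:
29622/(-24112 + 14578) - 31400/1990 = 29622/(-9534) - 31400*1/1990 = 29622*(-1/9534) - 3140/199 = -4937/1589 - 3140/199 = -5971923/316211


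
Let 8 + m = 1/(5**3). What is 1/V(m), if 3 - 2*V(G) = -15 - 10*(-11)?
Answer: -1/46 ≈ -0.021739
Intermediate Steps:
m = -999/125 (m = -8 + 1/(5**3) = -8 + 1/125 = -999/125 ≈ -7.9920)
V(G) = -46 (V(G) = 3/2 - (-15 - 10*(-11))/2 = 3/2 - (-15 + 110)/2 = 3/2 - 1/2*95 = 3/2 - 95/2 = -46)
1/V(m) = 1/(-46) = -1/46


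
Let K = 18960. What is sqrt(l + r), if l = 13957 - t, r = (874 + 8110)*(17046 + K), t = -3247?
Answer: 2*sqrt(80873777) ≈ 17986.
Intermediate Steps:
r = 323477904 (r = (874 + 8110)*(17046 + 18960) = 8984*36006 = 323477904)
l = 17204 (l = 13957 - 1*(-3247) = 13957 + 3247 = 17204)
sqrt(l + r) = sqrt(17204 + 323477904) = sqrt(323495108) = 2*sqrt(80873777)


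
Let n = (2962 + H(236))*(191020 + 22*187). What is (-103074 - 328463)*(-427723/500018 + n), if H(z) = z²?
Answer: -2469811878599478958301/500018 ≈ -4.9394e+15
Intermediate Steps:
n = 11446170172 (n = (2962 + 236²)*(191020 + 22*187) = (2962 + 55696)*(191020 + 4114) = 58658*195134 = 11446170172)
(-103074 - 328463)*(-427723/500018 + n) = (-103074 - 328463)*(-427723/500018 + 11446170172) = -431537*(-427723*1/500018 + 11446170172) = -431537*(-427723/500018 + 11446170172) = -431537*5723291116635373/500018 = -2469811878599478958301/500018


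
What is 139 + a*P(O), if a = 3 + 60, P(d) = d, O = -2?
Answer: 13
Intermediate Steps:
a = 63
139 + a*P(O) = 139 + 63*(-2) = 139 - 126 = 13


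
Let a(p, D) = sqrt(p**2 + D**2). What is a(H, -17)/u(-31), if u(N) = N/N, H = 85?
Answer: 17*sqrt(26) ≈ 86.683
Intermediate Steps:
u(N) = 1
a(p, D) = sqrt(D**2 + p**2)
a(H, -17)/u(-31) = sqrt((-17)**2 + 85**2)/1 = sqrt(289 + 7225)*1 = sqrt(7514)*1 = (17*sqrt(26))*1 = 17*sqrt(26)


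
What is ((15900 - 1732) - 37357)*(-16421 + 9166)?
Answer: 168236195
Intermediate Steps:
((15900 - 1732) - 37357)*(-16421 + 9166) = (14168 - 37357)*(-7255) = -23189*(-7255) = 168236195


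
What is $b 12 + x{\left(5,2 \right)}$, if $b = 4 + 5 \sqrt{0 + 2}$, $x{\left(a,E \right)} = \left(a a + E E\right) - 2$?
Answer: $75 + 60 \sqrt{2} \approx 159.85$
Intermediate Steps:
$x{\left(a,E \right)} = -2 + E^{2} + a^{2}$ ($x{\left(a,E \right)} = \left(a^{2} + E^{2}\right) - 2 = \left(E^{2} + a^{2}\right) - 2 = -2 + E^{2} + a^{2}$)
$b = 4 + 5 \sqrt{2} \approx 11.071$
$b 12 + x{\left(5,2 \right)} = \left(4 + 5 \sqrt{2}\right) 12 + \left(-2 + 2^{2} + 5^{2}\right) = \left(48 + 60 \sqrt{2}\right) + \left(-2 + 4 + 25\right) = \left(48 + 60 \sqrt{2}\right) + 27 = 75 + 60 \sqrt{2}$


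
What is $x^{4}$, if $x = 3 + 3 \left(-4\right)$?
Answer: $6561$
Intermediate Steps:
$x = -9$ ($x = 3 - 12 = -9$)
$x^{4} = \left(-9\right)^{4} = 6561$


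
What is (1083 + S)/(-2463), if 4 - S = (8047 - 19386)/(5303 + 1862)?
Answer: -2599898/5882465 ≈ -0.44197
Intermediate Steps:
S = 39999/7165 (S = 4 - (8047 - 19386)/(5303 + 1862) = 4 - (-11339)/7165 = 4 - 1*(-11339/7165) = 4 + 11339/7165 = 39999/7165 ≈ 5.5826)
(1083 + S)/(-2463) = (1083 + 39999/7165)/(-2463) = (7799694/7165)*(-1/2463) = -2599898/5882465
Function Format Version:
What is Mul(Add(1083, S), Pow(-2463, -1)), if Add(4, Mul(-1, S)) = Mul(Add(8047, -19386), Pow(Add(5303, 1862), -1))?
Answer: Rational(-2599898, 5882465) ≈ -0.44197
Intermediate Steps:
S = Rational(39999, 7165) (S = Add(4, Mul(-1, Mul(Add(8047, -19386), Pow(Add(5303, 1862), -1)))) = Add(4, Mul(-1, Mul(-11339, Pow(7165, -1)))) = Add(4, Mul(-1, Mul(-11339, Rational(1, 7165)))) = Add(4, Mul(-1, Rational(-11339, 7165))) = Add(4, Rational(11339, 7165)) = Rational(39999, 7165) ≈ 5.5826)
Mul(Add(1083, S), Pow(-2463, -1)) = Mul(Add(1083, Rational(39999, 7165)), Pow(-2463, -1)) = Mul(Rational(7799694, 7165), Rational(-1, 2463)) = Rational(-2599898, 5882465)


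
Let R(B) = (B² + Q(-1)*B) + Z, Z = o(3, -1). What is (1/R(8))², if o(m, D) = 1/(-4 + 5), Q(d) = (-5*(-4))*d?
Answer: 1/9025 ≈ 0.00011080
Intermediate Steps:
Q(d) = 20*d
o(m, D) = 1 (o(m, D) = 1/1 = 1)
Z = 1
R(B) = 1 + B² - 20*B (R(B) = (B² + (20*(-1))*B) + 1 = (B² - 20*B) + 1 = 1 + B² - 20*B)
(1/R(8))² = (1/(1 + 8² - 20*8))² = (1/(1 + 64 - 160))² = (1/(-95))² = (-1/95)² = 1/9025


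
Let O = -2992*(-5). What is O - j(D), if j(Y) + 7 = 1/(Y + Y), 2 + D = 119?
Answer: 3502277/234 ≈ 14967.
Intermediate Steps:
D = 117 (D = -2 + 119 = 117)
O = 14960
j(Y) = -7 + 1/(2*Y) (j(Y) = -7 + 1/(Y + Y) = -7 + 1/(2*Y))
O - j(D) = 14960 - (-7 + (1/2)/117) = 14960 - (-7 + (1/2)*(1/117)) = 14960 - (-7 + 1/234) = 14960 - 1*(-1637/234) = 14960 + 1637/234 = 3502277/234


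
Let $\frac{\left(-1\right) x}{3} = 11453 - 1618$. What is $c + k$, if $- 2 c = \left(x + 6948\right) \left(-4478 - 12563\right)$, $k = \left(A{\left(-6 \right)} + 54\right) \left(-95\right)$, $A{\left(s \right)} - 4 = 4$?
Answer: $- \frac{384405617}{2} \approx -1.922 \cdot 10^{8}$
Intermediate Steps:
$x = -29505$ ($x = - 3 \left(11453 - 1618\right) = \left(-3\right) 9835 = -29505$)
$A{\left(s \right)} = 8$ ($A{\left(s \right)} = 4 + 4 = 8$)
$k = -5890$ ($k = \left(8 + 54\right) \left(-95\right) = 62 \left(-95\right) = -5890$)
$c = - \frac{384393837}{2}$ ($c = - \frac{\left(-29505 + 6948\right) \left(-4478 - 12563\right)}{2} = - \frac{\left(-22557\right) \left(-17041\right)}{2} = \left(- \frac{1}{2}\right) 384393837 = - \frac{384393837}{2} \approx -1.922 \cdot 10^{8}$)
$c + k = - \frac{384393837}{2} - 5890 = - \frac{384405617}{2}$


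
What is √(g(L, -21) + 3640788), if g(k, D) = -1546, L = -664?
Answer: √3639242 ≈ 1907.7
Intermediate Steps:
√(g(L, -21) + 3640788) = √(-1546 + 3640788) = √3639242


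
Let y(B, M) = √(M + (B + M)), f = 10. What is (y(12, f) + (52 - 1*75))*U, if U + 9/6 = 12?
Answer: -483/2 + 42*√2 ≈ -182.10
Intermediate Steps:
U = 21/2 (U = -3/2 + 12 = 21/2 ≈ 10.500)
y(B, M) = √(B + 2*M)
(y(12, f) + (52 - 1*75))*U = (√(12 + 2*10) + (52 - 1*75))*(21/2) = (√(12 + 20) + (52 - 75))*(21/2) = (√32 - 23)*(21/2) = (4*√2 - 23)*(21/2) = (-23 + 4*√2)*(21/2) = -483/2 + 42*√2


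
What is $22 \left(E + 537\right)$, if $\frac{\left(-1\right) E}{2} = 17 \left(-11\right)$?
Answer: $20042$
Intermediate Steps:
$E = 374$ ($E = - 2 \cdot 17 \left(-11\right) = \left(-2\right) \left(-187\right) = 374$)
$22 \left(E + 537\right) = 22 \left(374 + 537\right) = 22 \cdot 911 = 20042$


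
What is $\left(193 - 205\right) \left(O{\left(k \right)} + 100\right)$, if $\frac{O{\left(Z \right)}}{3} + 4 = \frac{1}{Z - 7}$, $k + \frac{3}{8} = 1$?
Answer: $- \frac{17856}{17} \approx -1050.4$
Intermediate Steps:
$k = \frac{5}{8}$ ($k = - \frac{3}{8} + 1 = \frac{5}{8} \approx 0.625$)
$O{\left(Z \right)} = -12 + \frac{3}{-7 + Z}$ ($O{\left(Z \right)} = -12 + \frac{3}{Z - 7} = -12 + \frac{3}{-7 + Z}$)
$\left(193 - 205\right) \left(O{\left(k \right)} + 100\right) = \left(193 - 205\right) \left(\frac{3 \left(29 - \frac{5}{2}\right)}{-7 + \frac{5}{8}} + 100\right) = \left(193 - 205\right) \left(\frac{3 \left(29 - \frac{5}{2}\right)}{- \frac{51}{8}} + 100\right) = - 12 \left(3 \left(- \frac{8}{51}\right) \frac{53}{2} + 100\right) = - 12 \left(- \frac{212}{17} + 100\right) = \left(-12\right) \frac{1488}{17} = - \frac{17856}{17}$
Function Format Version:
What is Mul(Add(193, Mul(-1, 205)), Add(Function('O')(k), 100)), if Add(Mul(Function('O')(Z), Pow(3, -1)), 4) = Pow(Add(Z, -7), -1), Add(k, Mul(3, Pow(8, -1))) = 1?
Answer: Rational(-17856, 17) ≈ -1050.4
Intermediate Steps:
k = Rational(5, 8) (k = Add(Rational(-3, 8), 1) = Rational(5, 8) ≈ 0.62500)
Function('O')(Z) = Add(-12, Mul(3, Pow(Add(-7, Z), -1))) (Function('O')(Z) = Add(-12, Mul(3, Pow(Add(Z, -7), -1))) = Add(-12, Mul(3, Pow(Add(-7, Z), -1))))
Mul(Add(193, Mul(-1, 205)), Add(Function('O')(k), 100)) = Mul(Add(193, Mul(-1, 205)), Add(Mul(3, Pow(Add(-7, Rational(5, 8)), -1), Add(29, Mul(-4, Rational(5, 8)))), 100)) = Mul(Add(193, -205), Add(Mul(3, Pow(Rational(-51, 8), -1), Add(29, Rational(-5, 2))), 100)) = Mul(-12, Add(Mul(3, Rational(-8, 51), Rational(53, 2)), 100)) = Mul(-12, Add(Rational(-212, 17), 100)) = Mul(-12, Rational(1488, 17)) = Rational(-17856, 17)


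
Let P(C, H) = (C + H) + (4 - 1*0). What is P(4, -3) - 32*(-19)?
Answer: 613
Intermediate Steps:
P(C, H) = 4 + C + H (P(C, H) = (C + H) + (4 + 0) = (C + H) + 4 = 4 + C + H)
P(4, -3) - 32*(-19) = (4 + 4 - 3) - 32*(-19) = 5 + 608 = 613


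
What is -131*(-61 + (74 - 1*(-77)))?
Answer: -11790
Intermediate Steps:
-131*(-61 + (74 - 1*(-77))) = -131*(-61 + (74 + 77)) = -131*(-61 + 151) = -131*90 = -11790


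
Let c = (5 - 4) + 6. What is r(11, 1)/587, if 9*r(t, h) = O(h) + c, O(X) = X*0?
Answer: 7/5283 ≈ 0.0013250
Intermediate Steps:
O(X) = 0
c = 7 (c = 1 + 6 = 7)
r(t, h) = 7/9 (r(t, h) = (0 + 7)/9 = (⅑)*7 = 7/9)
r(11, 1)/587 = (7/9)/587 = (7/9)*(1/587) = 7/5283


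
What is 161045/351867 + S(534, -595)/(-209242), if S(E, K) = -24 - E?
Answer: 16946859838/36812677407 ≈ 0.46035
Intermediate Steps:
161045/351867 + S(534, -595)/(-209242) = 161045/351867 + (-24 - 1*534)/(-209242) = 161045*(1/351867) + (-24 - 534)*(-1/209242) = 161045/351867 - 558*(-1/209242) = 161045/351867 + 279/104621 = 16946859838/36812677407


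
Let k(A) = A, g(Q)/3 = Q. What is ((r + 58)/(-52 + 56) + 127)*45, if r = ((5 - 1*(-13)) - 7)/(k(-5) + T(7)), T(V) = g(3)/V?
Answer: 658755/104 ≈ 6334.2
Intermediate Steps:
g(Q) = 3*Q
T(V) = 9/V (T(V) = (3*3)/V = 9/V)
r = -77/26 (r = ((5 - 1*(-13)) - 7)/(-5 + 9/7) = ((5 + 13) - 7)/(-5 + 9*(⅐)) = (18 - 7)/(-5 + 9/7) = 11/(-26/7) = 11*(-7/26) = -77/26 ≈ -2.9615)
((r + 58)/(-52 + 56) + 127)*45 = ((-77/26 + 58)/(-52 + 56) + 127)*45 = ((1431/26)/4 + 127)*45 = ((1431/26)*(¼) + 127)*45 = (1431/104 + 127)*45 = (14639/104)*45 = 658755/104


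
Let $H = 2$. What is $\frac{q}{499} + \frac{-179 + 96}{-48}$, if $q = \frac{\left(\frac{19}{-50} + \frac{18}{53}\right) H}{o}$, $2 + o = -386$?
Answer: $\frac{5323121209}{3078430800} \approx 1.7292$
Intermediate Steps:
$o = -388$ ($o = -2 - 386 = -388$)
$q = \frac{107}{514100}$ ($q = \frac{\left(\frac{19}{-50} + \frac{18}{53}\right) 2}{-388} = \left(19 \left(- \frac{1}{50}\right) + 18 \cdot \frac{1}{53}\right) 2 \left(- \frac{1}{388}\right) = \left(- \frac{19}{50} + \frac{18}{53}\right) 2 \left(- \frac{1}{388}\right) = \left(- \frac{107}{2650}\right) 2 \left(- \frac{1}{388}\right) = \left(- \frac{107}{1325}\right) \left(- \frac{1}{388}\right) = \frac{107}{514100} \approx 0.00020813$)
$\frac{q}{499} + \frac{-179 + 96}{-48} = \frac{107}{514100 \cdot 499} + \frac{-179 + 96}{-48} = \frac{107}{514100} \cdot \frac{1}{499} - - \frac{83}{48} = \frac{107}{256535900} + \frac{83}{48} = \frac{5323121209}{3078430800}$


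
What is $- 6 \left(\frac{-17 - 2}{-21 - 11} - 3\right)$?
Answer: $\frac{231}{16} \approx 14.438$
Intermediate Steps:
$- 6 \left(\frac{-17 - 2}{-21 - 11} - 3\right) = - 6 \left(- \frac{19}{-32} - 3\right) = - 6 \left(\left(-19\right) \left(- \frac{1}{32}\right) - 3\right) = - 6 \left(\frac{19}{32} - 3\right) = \left(-6\right) \left(- \frac{77}{32}\right) = \frac{231}{16}$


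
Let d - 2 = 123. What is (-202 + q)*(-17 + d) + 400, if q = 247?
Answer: 5260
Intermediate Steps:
d = 125 (d = 2 + 123 = 125)
(-202 + q)*(-17 + d) + 400 = (-202 + 247)*(-17 + 125) + 400 = 45*108 + 400 = 4860 + 400 = 5260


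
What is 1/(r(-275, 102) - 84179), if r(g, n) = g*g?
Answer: -1/8554 ≈ -0.00011690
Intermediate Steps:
r(g, n) = g**2
1/(r(-275, 102) - 84179) = 1/((-275)**2 - 84179) = 1/(75625 - 84179) = 1/(-8554) = -1/8554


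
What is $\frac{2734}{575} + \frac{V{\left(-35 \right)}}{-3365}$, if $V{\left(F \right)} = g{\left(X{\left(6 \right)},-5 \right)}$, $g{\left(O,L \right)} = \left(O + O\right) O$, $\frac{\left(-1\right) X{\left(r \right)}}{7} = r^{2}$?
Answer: $- \frac{12765938}{386975} \approx -32.989$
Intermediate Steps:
$X{\left(r \right)} = - 7 r^{2}$
$g{\left(O,L \right)} = 2 O^{2}$ ($g{\left(O,L \right)} = 2 O O = 2 O^{2}$)
$V{\left(F \right)} = 127008$ ($V{\left(F \right)} = 2 \left(- 7 \cdot 6^{2}\right)^{2} = 2 \left(\left(-7\right) 36\right)^{2} = 2 \left(-252\right)^{2} = 2 \cdot 63504 = 127008$)
$\frac{2734}{575} + \frac{V{\left(-35 \right)}}{-3365} = \frac{2734}{575} + \frac{127008}{-3365} = 2734 \cdot \frac{1}{575} + 127008 \left(- \frac{1}{3365}\right) = \frac{2734}{575} - \frac{127008}{3365} = - \frac{12765938}{386975}$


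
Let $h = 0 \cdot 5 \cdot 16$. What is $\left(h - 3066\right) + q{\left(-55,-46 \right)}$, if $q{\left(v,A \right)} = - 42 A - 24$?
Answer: $-1158$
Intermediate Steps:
$q{\left(v,A \right)} = -24 - 42 A$
$h = 0$ ($h = 0 \cdot 16 = 0$)
$\left(h - 3066\right) + q{\left(-55,-46 \right)} = \left(0 - 3066\right) - -1908 = -3066 + \left(-24 + 1932\right) = -3066 + 1908 = -1158$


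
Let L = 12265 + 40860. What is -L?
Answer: -53125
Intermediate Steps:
L = 53125
-L = -1*53125 = -53125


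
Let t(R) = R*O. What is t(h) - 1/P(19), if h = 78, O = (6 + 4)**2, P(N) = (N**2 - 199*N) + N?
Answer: 26527801/3401 ≈ 7800.0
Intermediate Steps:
P(N) = N**2 - 198*N
O = 100 (O = 10**2 = 100)
t(R) = 100*R (t(R) = R*100 = 100*R)
t(h) - 1/P(19) = 100*78 - 1/(19*(-198 + 19)) = 7800 - 1/(19*(-179)) = 7800 - 1/(-3401) = 7800 - 1*(-1/3401) = 7800 + 1/3401 = 26527801/3401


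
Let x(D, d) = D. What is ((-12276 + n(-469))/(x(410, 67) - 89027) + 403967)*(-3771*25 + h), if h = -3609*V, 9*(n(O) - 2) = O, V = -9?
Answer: -2212123608508076/88617 ≈ -2.4963e+10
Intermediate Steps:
n(O) = 2 + O/9
h = 32481 (h = -3609*(-9) = 32481)
((-12276 + n(-469))/(x(410, 67) - 89027) + 403967)*(-3771*25 + h) = ((-12276 + (2 + (⅑)*(-469)))/(410 - 89027) + 403967)*(-3771*25 + 32481) = ((-12276 + (2 - 469/9))/(-88617) + 403967)*(-94275 + 32481) = ((-12276 - 451/9)*(-1/88617) + 403967)*(-61794) = (-110935/9*(-1/88617) + 403967)*(-61794) = (110935/797553 + 403967)*(-61794) = (322185203686/797553)*(-61794) = -2212123608508076/88617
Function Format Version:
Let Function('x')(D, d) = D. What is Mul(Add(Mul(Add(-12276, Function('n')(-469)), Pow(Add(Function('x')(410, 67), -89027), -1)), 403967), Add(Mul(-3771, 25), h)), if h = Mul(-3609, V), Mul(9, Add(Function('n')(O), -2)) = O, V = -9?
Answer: Rational(-2212123608508076, 88617) ≈ -2.4963e+10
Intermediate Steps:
Function('n')(O) = Add(2, Mul(Rational(1, 9), O))
h = 32481 (h = Mul(-3609, -9) = 32481)
Mul(Add(Mul(Add(-12276, Function('n')(-469)), Pow(Add(Function('x')(410, 67), -89027), -1)), 403967), Add(Mul(-3771, 25), h)) = Mul(Add(Mul(Add(-12276, Add(2, Mul(Rational(1, 9), -469))), Pow(Add(410, -89027), -1)), 403967), Add(Mul(-3771, 25), 32481)) = Mul(Add(Mul(Add(-12276, Add(2, Rational(-469, 9))), Pow(-88617, -1)), 403967), Add(-94275, 32481)) = Mul(Add(Mul(Add(-12276, Rational(-451, 9)), Rational(-1, 88617)), 403967), -61794) = Mul(Add(Mul(Rational(-110935, 9), Rational(-1, 88617)), 403967), -61794) = Mul(Add(Rational(110935, 797553), 403967), -61794) = Mul(Rational(322185203686, 797553), -61794) = Rational(-2212123608508076, 88617)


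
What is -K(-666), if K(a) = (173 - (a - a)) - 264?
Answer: 91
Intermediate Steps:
K(a) = -91 (K(a) = (173 - 1*0) - 264 = (173 + 0) - 264 = 173 - 264 = -91)
-K(-666) = -1*(-91) = 91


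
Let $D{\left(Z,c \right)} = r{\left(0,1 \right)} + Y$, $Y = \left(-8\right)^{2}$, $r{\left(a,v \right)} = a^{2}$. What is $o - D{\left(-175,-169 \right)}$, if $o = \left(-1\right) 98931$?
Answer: $-98995$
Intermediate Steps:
$o = -98931$
$Y = 64$
$D{\left(Z,c \right)} = 64$ ($D{\left(Z,c \right)} = 0^{2} + 64 = 0 + 64 = 64$)
$o - D{\left(-175,-169 \right)} = -98931 - 64 = -98995$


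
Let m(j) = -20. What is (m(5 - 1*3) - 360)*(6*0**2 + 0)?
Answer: 0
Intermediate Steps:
(m(5 - 1*3) - 360)*(6*0**2 + 0) = (-20 - 360)*(6*0**2 + 0) = -380*(6*0 + 0) = -380*(0 + 0) = -380*0 = 0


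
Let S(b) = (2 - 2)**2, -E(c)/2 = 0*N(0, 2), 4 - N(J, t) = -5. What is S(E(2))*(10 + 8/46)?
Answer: 0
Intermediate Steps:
N(J, t) = 9 (N(J, t) = 4 - 1*(-5) = 4 + 5 = 9)
E(c) = 0 (E(c) = -0*9 = -2*0 = 0)
S(b) = 0 (S(b) = 0**2 = 0)
S(E(2))*(10 + 8/46) = 0*(10 + 8/46) = 0*(10 + 8*(1/46)) = 0*(10 + 4/23) = 0*(234/23) = 0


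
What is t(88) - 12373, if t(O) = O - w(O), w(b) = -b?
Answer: -12197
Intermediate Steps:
t(O) = 2*O (t(O) = O - (-1)*O = O + O = 2*O)
t(88) - 12373 = 2*88 - 12373 = 176 - 12373 = -12197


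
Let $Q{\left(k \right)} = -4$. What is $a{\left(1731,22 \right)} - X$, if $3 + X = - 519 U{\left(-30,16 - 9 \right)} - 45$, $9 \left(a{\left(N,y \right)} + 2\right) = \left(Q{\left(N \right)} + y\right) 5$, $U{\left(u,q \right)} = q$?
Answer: $3689$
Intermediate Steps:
$a{\left(N,y \right)} = - \frac{38}{9} + \frac{5 y}{9}$ ($a{\left(N,y \right)} = -2 + \frac{\left(-4 + y\right) 5}{9} = -2 + \frac{-20 + 5 y}{9} = -2 + \left(- \frac{20}{9} + \frac{5 y}{9}\right) = - \frac{38}{9} + \frac{5 y}{9}$)
$X = -3681$ ($X = -3 - \left(45 + 519 \left(16 - 9\right)\right) = -3 - 3678 = -3681$)
$a{\left(1731,22 \right)} - X = \left(- \frac{38}{9} + \frac{5}{9} \cdot 22\right) - -3681 = \left(- \frac{38}{9} + \frac{110}{9}\right) + 3681 = 8 + 3681 = 3689$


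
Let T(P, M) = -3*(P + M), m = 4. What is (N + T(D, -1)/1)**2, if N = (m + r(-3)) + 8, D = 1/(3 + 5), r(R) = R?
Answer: 8649/64 ≈ 135.14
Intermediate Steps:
D = 1/8 ≈ 0.12500
T(P, M) = -3*M - 3*P (T(P, M) = -3*(M + P) = -3*M - 3*P)
N = 9 (N = (4 - 3) + 8 = 1 + 8 = 9)
(N + T(D, -1)/1)**2 = (9 + (-3*(-1) - 3*1/8)/1)**2 = (9 + (3 - 3/8)*1)**2 = (9 + (21/8)*1)**2 = (9 + 21/8)**2 = (93/8)**2 = 8649/64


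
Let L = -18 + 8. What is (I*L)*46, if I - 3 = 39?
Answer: -19320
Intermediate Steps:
I = 42 (I = 3 + 39 = 42)
L = -10
(I*L)*46 = (42*(-10))*46 = -420*46 = -19320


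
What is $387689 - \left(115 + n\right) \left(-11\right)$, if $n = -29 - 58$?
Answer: $387997$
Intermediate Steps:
$n = -87$ ($n = -29 - 58 = -87$)
$387689 - \left(115 + n\right) \left(-11\right) = 387689 - \left(115 - 87\right) \left(-11\right) = 387689 - 28 \left(-11\right) = 387689 - -308 = 387689 + 308 = 387997$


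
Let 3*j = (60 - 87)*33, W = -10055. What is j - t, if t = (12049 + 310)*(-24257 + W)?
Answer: 424061711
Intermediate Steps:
j = -297 (j = ((60 - 87)*33)/3 = (-27*33)/3 = (⅓)*(-891) = -297)
t = -424062008 (t = (12049 + 310)*(-24257 - 10055) = 12359*(-34312) = -424062008)
j - t = -297 - 1*(-424062008) = -297 + 424062008 = 424061711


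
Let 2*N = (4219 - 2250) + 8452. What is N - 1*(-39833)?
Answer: 90087/2 ≈ 45044.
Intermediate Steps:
N = 10421/2 (N = ((4219 - 2250) + 8452)/2 = (1969 + 8452)/2 = (½)*10421 = 10421/2 ≈ 5210.5)
N - 1*(-39833) = 10421/2 - 1*(-39833) = 10421/2 + 39833 = 90087/2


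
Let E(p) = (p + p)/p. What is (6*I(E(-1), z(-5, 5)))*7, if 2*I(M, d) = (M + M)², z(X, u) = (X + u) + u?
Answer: 336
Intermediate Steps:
z(X, u) = X + 2*u
E(p) = 2 (E(p) = (2*p)/p = 2)
I(M, d) = 2*M² (I(M, d) = (M + M)²/2 = (2*M)²/2 = (4*M²)/2 = 2*M²)
(6*I(E(-1), z(-5, 5)))*7 = (6*(2*2²))*7 = (6*(2*4))*7 = (6*8)*7 = 48*7 = 336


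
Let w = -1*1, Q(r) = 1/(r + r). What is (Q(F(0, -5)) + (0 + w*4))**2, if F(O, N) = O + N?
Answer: 1681/100 ≈ 16.810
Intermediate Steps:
F(O, N) = N + O
Q(r) = 1/(2*r)
w = -1
(Q(F(0, -5)) + (0 + w*4))**2 = (1/(2*(-5 + 0)) + (0 - 1*4))**2 = ((1/2)/(-5) + (0 - 4))**2 = ((1/2)*(-1/5) - 4)**2 = (-1/10 - 4)**2 = (-41/10)**2 = 1681/100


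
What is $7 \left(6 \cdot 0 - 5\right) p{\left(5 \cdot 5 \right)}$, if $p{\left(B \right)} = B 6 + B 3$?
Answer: $-7875$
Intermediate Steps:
$p{\left(B \right)} = 9 B$ ($p{\left(B \right)} = 6 B + 3 B = 9 B$)
$7 \left(6 \cdot 0 - 5\right) p{\left(5 \cdot 5 \right)} = 7 \left(6 \cdot 0 - 5\right) 9 \cdot 5 \cdot 5 = 7 \left(0 - 5\right) 9 \cdot 25 = 7 \left(-5\right) 225 = \left(-35\right) 225 = -7875$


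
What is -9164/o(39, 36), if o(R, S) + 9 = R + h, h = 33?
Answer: -9164/63 ≈ -145.46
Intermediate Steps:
o(R, S) = 24 + R (o(R, S) = -9 + (R + 33) = -9 + (33 + R) = 24 + R)
-9164/o(39, 36) = -9164/(24 + 39) = -9164/63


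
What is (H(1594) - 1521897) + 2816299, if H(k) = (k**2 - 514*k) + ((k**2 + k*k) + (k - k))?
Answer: 8097594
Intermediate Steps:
H(k) = -514*k + 3*k**2 (H(k) = (k**2 - 514*k) + ((k**2 + k**2) + 0) = (k**2 - 514*k) + (2*k**2 + 0) = (k**2 - 514*k) + 2*k**2 = -514*k + 3*k**2)
(H(1594) - 1521897) + 2816299 = (1594*(-514 + 3*1594) - 1521897) + 2816299 = (1594*(-514 + 4782) - 1521897) + 2816299 = (1594*4268 - 1521897) + 2816299 = (6803192 - 1521897) + 2816299 = 5281295 + 2816299 = 8097594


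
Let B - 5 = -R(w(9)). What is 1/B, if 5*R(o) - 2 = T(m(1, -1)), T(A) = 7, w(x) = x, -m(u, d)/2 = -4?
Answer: 5/16 ≈ 0.31250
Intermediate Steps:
m(u, d) = 8 (m(u, d) = -2*(-4) = 8)
R(o) = 9/5 (R(o) = ⅖ + (⅕)*7 = ⅖ + 7/5 = 9/5)
B = 16/5 (B = 5 - 1*9/5 = 5 - 9/5 = 16/5 ≈ 3.2000)
1/B = 1/(16/5) = 5/16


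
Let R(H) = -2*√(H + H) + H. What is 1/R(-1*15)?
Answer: I/(-15*I + 2*√30) ≈ -0.043478 + 0.031752*I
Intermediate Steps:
R(H) = H - 2*√2*√H (R(H) = -2*√2*√H + H = H - 2*√2*√H)
1/R(-1*15) = 1/(-1*15 - 2*√2*√(-1*15)) = 1/(-15 - 2*√2*√(-15)) = 1/(-15 - 2*√2*I*√15) = 1/(-15 - 2*I*√30)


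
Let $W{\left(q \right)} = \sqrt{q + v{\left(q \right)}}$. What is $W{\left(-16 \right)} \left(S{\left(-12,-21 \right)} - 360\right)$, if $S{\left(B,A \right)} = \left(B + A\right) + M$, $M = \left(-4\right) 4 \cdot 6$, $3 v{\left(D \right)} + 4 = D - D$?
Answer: $- 326 i \sqrt{39} \approx - 2035.9 i$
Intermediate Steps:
$v{\left(D \right)} = - \frac{4}{3}$ ($v{\left(D \right)} = - \frac{4}{3} + \frac{D - D}{3} = - \frac{4}{3} + \frac{1}{3} \cdot 0 = - \frac{4}{3} + 0 = - \frac{4}{3}$)
$M = -96$ ($M = \left(-16\right) 6 = -96$)
$W{\left(q \right)} = \sqrt{- \frac{4}{3} + q}$ ($W{\left(q \right)} = \sqrt{q - \frac{4}{3}} = \sqrt{- \frac{4}{3} + q}$)
$S{\left(B,A \right)} = -96 + A + B$ ($S{\left(B,A \right)} = \left(B + A\right) - 96 = \left(A + B\right) - 96 = -96 + A + B$)
$W{\left(-16 \right)} \left(S{\left(-12,-21 \right)} - 360\right) = \frac{\sqrt{-12 + 9 \left(-16\right)}}{3} \left(\left(-96 - 21 - 12\right) - 360\right) = \frac{\sqrt{-12 - 144}}{3} \left(-129 - 360\right) = \frac{\sqrt{-156}}{3} \left(-489\right) = \frac{2 i \sqrt{39}}{3} \left(-489\right) = - 326 i \sqrt{39}$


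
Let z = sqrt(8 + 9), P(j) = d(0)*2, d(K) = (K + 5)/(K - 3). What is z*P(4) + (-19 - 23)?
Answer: -42 - 10*sqrt(17)/3 ≈ -55.744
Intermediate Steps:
d(K) = (5 + K)/(-3 + K)
P(j) = -10/3 (P(j) = ((5 + 0)/(-3 + 0))*2 = (5/(-3))*2 = -1/3*5*2 = -5/3*2 = -10/3)
z = sqrt(17) ≈ 4.1231
z*P(4) + (-19 - 23) = sqrt(17)*(-10/3) + (-19 - 23) = -10*sqrt(17)/3 - 42 = -42 - 10*sqrt(17)/3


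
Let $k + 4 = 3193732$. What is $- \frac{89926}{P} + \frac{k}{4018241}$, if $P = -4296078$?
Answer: $\frac{7040924469475}{8631338379399} \approx 0.81574$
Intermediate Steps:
$k = 3193728$ ($k = -4 + 3193732 = 3193728$)
$- \frac{89926}{P} + \frac{k}{4018241} = - \frac{89926}{-4296078} + \frac{3193728}{4018241} = \left(-89926\right) \left(- \frac{1}{4296078}\right) + 3193728 \cdot \frac{1}{4018241} = \frac{44963}{2148039} + \frac{3193728}{4018241} = \frac{7040924469475}{8631338379399}$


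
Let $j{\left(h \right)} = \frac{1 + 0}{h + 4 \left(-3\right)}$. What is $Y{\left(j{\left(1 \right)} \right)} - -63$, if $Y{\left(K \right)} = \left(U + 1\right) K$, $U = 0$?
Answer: $\frac{692}{11} \approx 62.909$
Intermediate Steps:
$j{\left(h \right)} = \frac{1}{-12 + h}$ ($j{\left(h \right)} = 1 \frac{1}{h - 12} = 1 \frac{1}{-12 + h} = \frac{1}{-12 + h}$)
$Y{\left(K \right)} = K$ ($Y{\left(K \right)} = \left(0 + 1\right) K = 1 K = K$)
$Y{\left(j{\left(1 \right)} \right)} - -63 = \frac{1}{-12 + 1} - -63 = \frac{1}{-11} + 63 = - \frac{1}{11} + 63 = \frac{692}{11}$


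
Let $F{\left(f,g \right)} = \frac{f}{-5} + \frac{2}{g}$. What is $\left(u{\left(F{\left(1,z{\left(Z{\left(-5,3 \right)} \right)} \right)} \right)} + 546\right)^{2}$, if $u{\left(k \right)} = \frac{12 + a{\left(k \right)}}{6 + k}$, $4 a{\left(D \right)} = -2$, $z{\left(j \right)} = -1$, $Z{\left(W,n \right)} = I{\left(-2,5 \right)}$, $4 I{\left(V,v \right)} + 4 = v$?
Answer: $\frac{435264769}{1444} \approx 3.0143 \cdot 10^{5}$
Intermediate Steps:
$I{\left(V,v \right)} = -1 + \frac{v}{4}$
$Z{\left(W,n \right)} = \frac{1}{4}$ ($Z{\left(W,n \right)} = -1 + \frac{1}{4} \cdot 5 = -1 + \frac{5}{4} = \frac{1}{4}$)
$a{\left(D \right)} = - \frac{1}{2}$ ($a{\left(D \right)} = \frac{1}{4} \left(-2\right) = - \frac{1}{2}$)
$F{\left(f,g \right)} = \frac{2}{g} - \frac{f}{5}$ ($F{\left(f,g \right)} = f \left(- \frac{1}{5}\right) + \frac{2}{g} = - \frac{f}{5} + \frac{2}{g} = \frac{2}{g} - \frac{f}{5}$)
$u{\left(k \right)} = \frac{23}{2 \left(6 + k\right)}$ ($u{\left(k \right)} = \frac{12 - \frac{1}{2}}{6 + k} = \frac{23}{2 \left(6 + k\right)}$)
$\left(u{\left(F{\left(1,z{\left(Z{\left(-5,3 \right)} \right)} \right)} \right)} + 546\right)^{2} = \left(\frac{23}{2 \left(6 + \left(\frac{2}{-1} - \frac{1}{5}\right)\right)} + 546\right)^{2} = \left(\frac{23}{2 \left(6 + \left(2 \left(-1\right) - \frac{1}{5}\right)\right)} + 546\right)^{2} = \left(\frac{23}{2 \left(6 - \frac{11}{5}\right)} + 546\right)^{2} = \left(\frac{23}{2 \cdot \frac{19}{5}} + 546\right)^{2} = \left(\frac{23}{2} \cdot \frac{5}{19} + 546\right)^{2} = \left(\frac{115}{38} + 546\right)^{2} = \left(\frac{20863}{38}\right)^{2} = \frac{435264769}{1444}$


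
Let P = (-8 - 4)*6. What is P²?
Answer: 5184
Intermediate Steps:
P = -72 (P = -12*6 = -72)
P² = (-72)² = 5184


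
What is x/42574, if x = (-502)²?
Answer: 126002/21287 ≈ 5.9192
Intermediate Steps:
x = 252004
x/42574 = 252004/42574 = 252004*(1/42574) = 126002/21287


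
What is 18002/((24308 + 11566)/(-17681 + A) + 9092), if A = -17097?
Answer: 313036778/158082851 ≈ 1.9802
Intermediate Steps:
18002/((24308 + 11566)/(-17681 + A) + 9092) = 18002/((24308 + 11566)/(-17681 - 17097) + 9092) = 18002/(35874/(-34778) + 9092) = 18002/(35874*(-1/34778) + 9092) = 18002/(-17937/17389 + 9092) = 18002/(158082851/17389) = 18002*(17389/158082851) = 313036778/158082851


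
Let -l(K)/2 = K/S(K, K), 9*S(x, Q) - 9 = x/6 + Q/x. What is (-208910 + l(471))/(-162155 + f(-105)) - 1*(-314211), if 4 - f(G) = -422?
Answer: 2998217149663/9542011 ≈ 3.1421e+5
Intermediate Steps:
S(x, Q) = 1 + x/54 + Q/(9*x) (S(x, Q) = 1 + (x/6 + Q/x)/9 = 1 + (x/54 + Q/(9*x)) = 1 + x/54 + Q/(9*x))
l(K) = -2*K/(10/9 + K/54) (l(K) = -2*K/(1 + K/54 + K/(9*K)) = -2*K/(1 + K/54 + ⅑) = -2*K/(10/9 + K/54))
f(G) = 426 (f(G) = 4 - 1*(-422) = 4 + 422 = 426)
(-208910 + l(471))/(-162155 + f(-105)) - 1*(-314211) = (-208910 - 108*471/(60 + 471))/(-162155 + 426) - 1*(-314211) = (-208910 - 108*471/531)/(-161729) + 314211 = (-208910 - 108*471*1/531)*(-1/161729) + 314211 = (-208910 - 5652/59)*(-1/161729) + 314211 = -12331342/59*(-1/161729) + 314211 = 12331342/9542011 + 314211 = 2998217149663/9542011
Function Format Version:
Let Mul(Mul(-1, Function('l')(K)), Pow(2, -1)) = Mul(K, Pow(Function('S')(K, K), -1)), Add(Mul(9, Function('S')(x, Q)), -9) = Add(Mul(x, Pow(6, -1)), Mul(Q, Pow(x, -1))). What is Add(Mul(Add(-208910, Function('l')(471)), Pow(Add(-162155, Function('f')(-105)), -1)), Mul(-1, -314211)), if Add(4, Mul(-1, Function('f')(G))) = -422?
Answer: Rational(2998217149663, 9542011) ≈ 3.1421e+5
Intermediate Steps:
Function('S')(x, Q) = Add(1, Mul(Rational(1, 54), x), Mul(Rational(1, 9), Q, Pow(x, -1))) (Function('S')(x, Q) = Add(1, Mul(Rational(1, 9), Add(Mul(x, Pow(6, -1)), Mul(Q, Pow(x, -1))))) = Add(1, Mul(Rational(1, 9), Add(Mul(x, Rational(1, 6)), Mul(Q, Pow(x, -1))))) = Add(1, Mul(Rational(1, 9), Add(Mul(Rational(1, 6), x), Mul(Q, Pow(x, -1))))) = Add(1, Add(Mul(Rational(1, 54), x), Mul(Rational(1, 9), Q, Pow(x, -1)))) = Add(1, Mul(Rational(1, 54), x), Mul(Rational(1, 9), Q, Pow(x, -1))))
Function('l')(K) = Mul(-2, K, Pow(Add(Rational(10, 9), Mul(Rational(1, 54), K)), -1)) (Function('l')(K) = Mul(-2, Mul(K, Pow(Add(1, Mul(Rational(1, 54), K), Mul(Rational(1, 9), K, Pow(K, -1))), -1))) = Mul(-2, Mul(K, Pow(Add(1, Mul(Rational(1, 54), K), Rational(1, 9)), -1))) = Mul(-2, Mul(K, Pow(Add(Rational(10, 9), Mul(Rational(1, 54), K)), -1))) = Mul(-2, K, Pow(Add(Rational(10, 9), Mul(Rational(1, 54), K)), -1)))
Function('f')(G) = 426 (Function('f')(G) = Add(4, Mul(-1, -422)) = Add(4, 422) = 426)
Add(Mul(Add(-208910, Function('l')(471)), Pow(Add(-162155, Function('f')(-105)), -1)), Mul(-1, -314211)) = Add(Mul(Add(-208910, Mul(-108, 471, Pow(Add(60, 471), -1))), Pow(Add(-162155, 426), -1)), Mul(-1, -314211)) = Add(Mul(Add(-208910, Mul(-108, 471, Pow(531, -1))), Pow(-161729, -1)), 314211) = Add(Mul(Add(-208910, Mul(-108, 471, Rational(1, 531))), Rational(-1, 161729)), 314211) = Add(Mul(Add(-208910, Rational(-5652, 59)), Rational(-1, 161729)), 314211) = Add(Mul(Rational(-12331342, 59), Rational(-1, 161729)), 314211) = Add(Rational(12331342, 9542011), 314211) = Rational(2998217149663, 9542011)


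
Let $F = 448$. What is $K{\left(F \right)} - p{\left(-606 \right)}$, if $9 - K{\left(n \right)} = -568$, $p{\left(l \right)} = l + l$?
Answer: $1789$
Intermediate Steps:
$p{\left(l \right)} = 2 l$
$K{\left(n \right)} = 577$ ($K{\left(n \right)} = 9 - -568 = 9 + 568 = 577$)
$K{\left(F \right)} - p{\left(-606 \right)} = 577 - 2 \left(-606\right) = 577 - -1212 = 577 + 1212 = 1789$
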